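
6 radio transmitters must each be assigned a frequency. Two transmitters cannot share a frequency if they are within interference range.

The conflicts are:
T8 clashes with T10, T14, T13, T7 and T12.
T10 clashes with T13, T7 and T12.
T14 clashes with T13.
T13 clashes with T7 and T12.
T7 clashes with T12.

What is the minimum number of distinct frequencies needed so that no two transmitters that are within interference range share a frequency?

5

T8, T10, T13, T7, T12 pairwise conflict, so at least 5 frequencies are needed.
5 frequencies suffice: T8=2, T10=4, T14=3, T13=1, T7=3, T12=5. No two conflicting transmitters share a frequency.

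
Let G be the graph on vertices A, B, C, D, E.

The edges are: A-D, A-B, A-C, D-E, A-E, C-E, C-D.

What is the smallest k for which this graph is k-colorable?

4

A, C, D, E form a clique, so at least 4 colors are needed.
A valid assignment using 4 colors: A=red, B=blue, C=green, D=blue, E=yellow. Every edge joins two different colors.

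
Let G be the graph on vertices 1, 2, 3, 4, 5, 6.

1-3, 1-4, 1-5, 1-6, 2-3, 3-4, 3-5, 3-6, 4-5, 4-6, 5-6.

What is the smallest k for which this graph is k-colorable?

1, 3, 4, 5, 6 are mutually adjacent (a clique of size 5), so at least 5 colors are needed.
A valid assignment using 5 colors: 1=blue, 2=blue, 3=red, 4=purple, 5=green, 6=yellow. Every edge joins two different colors.

5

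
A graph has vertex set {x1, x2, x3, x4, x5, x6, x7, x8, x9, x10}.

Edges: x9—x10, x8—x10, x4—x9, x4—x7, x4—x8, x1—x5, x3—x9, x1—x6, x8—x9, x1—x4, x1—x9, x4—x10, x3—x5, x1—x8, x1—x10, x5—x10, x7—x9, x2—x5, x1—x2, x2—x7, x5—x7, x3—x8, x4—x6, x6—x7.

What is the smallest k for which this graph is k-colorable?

x1, x4, x8, x9, x10 are pairwise adjacent (a clique of size 5), so at least 5 colors are needed.
5 colors suffice: color red → {x1, x3, x7}; color blue → {x5, x6, x9}; color green → {x2, x4}; color yellow → {x8}; color purple → {x10}. Each edge has distinct colors on its endpoints.

5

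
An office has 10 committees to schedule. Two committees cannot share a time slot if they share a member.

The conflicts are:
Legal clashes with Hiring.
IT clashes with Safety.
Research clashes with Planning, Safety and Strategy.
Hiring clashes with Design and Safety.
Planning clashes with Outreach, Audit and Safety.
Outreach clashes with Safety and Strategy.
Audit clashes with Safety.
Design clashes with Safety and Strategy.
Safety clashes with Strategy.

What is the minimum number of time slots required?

3

Planning, Outreach, Safety pairwise conflict, so at least 3 time slots are needed.
3 time slots suffice: time slot 1 → {Legal, Safety}; time slot 2 → {IT, Hiring, Planning, Strategy}; time slot 3 → {Research, Outreach, Audit, Design}. Each listed conflict is separated.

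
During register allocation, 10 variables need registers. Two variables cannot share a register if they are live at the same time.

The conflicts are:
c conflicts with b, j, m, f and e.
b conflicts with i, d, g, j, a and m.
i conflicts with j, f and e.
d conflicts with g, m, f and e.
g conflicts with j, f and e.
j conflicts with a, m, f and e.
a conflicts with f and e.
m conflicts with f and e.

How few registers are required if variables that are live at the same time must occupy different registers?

4

c, j, m, e all conflict with each other, so at least 4 registers are needed.
Using 4 registers: c=4, b=2, i=3, d=1, g=3, j=1, a=3, m=3, f=2, e=2. Each listed conflict is separated.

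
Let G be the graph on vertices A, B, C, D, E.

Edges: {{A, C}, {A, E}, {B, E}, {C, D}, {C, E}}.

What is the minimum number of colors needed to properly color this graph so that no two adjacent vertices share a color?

3

A, C, E form a triangle, so at least 3 colors are needed.
A valid assignment using 3 colors: A=3, B=2, C=2, D=1, E=1. Every edge joins two different colors.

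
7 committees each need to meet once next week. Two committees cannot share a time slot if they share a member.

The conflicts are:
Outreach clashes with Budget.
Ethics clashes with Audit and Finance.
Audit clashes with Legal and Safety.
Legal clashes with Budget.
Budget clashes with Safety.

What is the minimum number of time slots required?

2

Ethics and Finance conflict, so at least 2 time slots are needed.
2 time slots suffice: Outreach=2, Ethics=2, Audit=1, Legal=2, Finance=1, Budget=1, Safety=2. Every pair that conflicts lands in different time slots.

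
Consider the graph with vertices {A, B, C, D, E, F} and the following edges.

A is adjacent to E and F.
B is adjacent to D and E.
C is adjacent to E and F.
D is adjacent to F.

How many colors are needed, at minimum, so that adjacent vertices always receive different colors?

3

The cycle F-D-B-E-A-F has odd length 5, so it cannot be 2-colored; at least 3 colors are needed.
3 colors suffice: color 1 → {E, F}; color 2 → {A, B, C}; color 3 → {D}. No two adjacent vertices share a color.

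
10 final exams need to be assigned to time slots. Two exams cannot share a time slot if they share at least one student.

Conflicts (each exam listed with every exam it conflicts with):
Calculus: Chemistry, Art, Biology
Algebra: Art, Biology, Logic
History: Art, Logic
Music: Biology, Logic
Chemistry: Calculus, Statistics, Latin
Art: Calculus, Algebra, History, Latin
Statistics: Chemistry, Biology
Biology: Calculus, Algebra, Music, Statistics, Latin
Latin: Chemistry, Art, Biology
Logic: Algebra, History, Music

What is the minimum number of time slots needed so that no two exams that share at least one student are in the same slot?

Calculus and Chemistry conflict, so at least 2 time slots are needed.
2 time slots suffice: time slot 1 → {Chemistry, Art, Biology, Logic}; time slot 2 → {Calculus, Algebra, History, Music, Statistics, Latin}. No two conflicting exams share a time slot.

2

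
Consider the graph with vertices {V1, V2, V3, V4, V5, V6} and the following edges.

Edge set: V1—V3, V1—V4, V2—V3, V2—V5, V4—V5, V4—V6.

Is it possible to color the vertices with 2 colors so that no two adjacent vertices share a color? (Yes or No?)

No

The cycle V1-V4-V5-V2-V3-V1 has odd length 5, so it cannot be 2-colored; at least 3 colors are needed.
So 2 colors are not enough.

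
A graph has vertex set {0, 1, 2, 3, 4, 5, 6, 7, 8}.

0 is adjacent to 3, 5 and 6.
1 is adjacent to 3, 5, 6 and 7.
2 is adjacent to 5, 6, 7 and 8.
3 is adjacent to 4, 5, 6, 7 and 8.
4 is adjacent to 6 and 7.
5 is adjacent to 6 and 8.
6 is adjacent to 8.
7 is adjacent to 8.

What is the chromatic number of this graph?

4

0, 3, 5, 6 are mutually adjacent (a clique of size 4), so at least 4 colors are needed.
4 colors suffice: color red → {2, 3}; color blue → {6, 7}; color green → {4, 5}; color yellow → {0, 1, 8}. Every edge joins two different colors.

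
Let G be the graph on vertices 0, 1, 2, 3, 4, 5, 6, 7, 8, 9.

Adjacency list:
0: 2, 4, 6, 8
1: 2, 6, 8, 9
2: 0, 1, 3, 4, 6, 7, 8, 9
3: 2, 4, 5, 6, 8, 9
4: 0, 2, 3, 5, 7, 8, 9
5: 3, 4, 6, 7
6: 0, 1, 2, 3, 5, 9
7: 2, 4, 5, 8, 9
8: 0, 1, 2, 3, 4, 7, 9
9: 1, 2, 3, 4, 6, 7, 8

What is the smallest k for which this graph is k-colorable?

5

2, 3, 4, 8, 9 form a clique, so at least 5 colors are needed.
5 colors suffice: color red → {2, 5}; color blue → {0, 9}; color green → {4, 6}; color yellow → {8}; color purple → {1, 3, 7}. Each edge has distinct colors on its endpoints.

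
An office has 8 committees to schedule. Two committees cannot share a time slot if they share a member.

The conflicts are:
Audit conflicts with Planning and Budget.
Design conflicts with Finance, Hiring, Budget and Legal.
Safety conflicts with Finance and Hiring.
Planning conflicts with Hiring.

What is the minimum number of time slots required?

The cycle Budget-Design-Hiring-Planning-Audit-Budget has odd length 5, so it cannot be 2-colored; at least 3 time slots are needed.
3 time slots suffice: time slot 1 → {Design, Safety, Planning}; time slot 2 → {Finance, Hiring, Budget, Legal}; time slot 3 → {Audit}. Each listed conflict is separated.

3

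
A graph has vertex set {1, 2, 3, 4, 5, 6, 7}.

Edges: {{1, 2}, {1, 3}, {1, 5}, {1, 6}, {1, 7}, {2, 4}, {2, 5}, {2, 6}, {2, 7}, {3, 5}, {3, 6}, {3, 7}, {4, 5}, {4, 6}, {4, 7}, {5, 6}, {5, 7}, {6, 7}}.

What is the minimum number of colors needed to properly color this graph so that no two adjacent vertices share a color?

5

2, 4, 5, 6, 7 form a clique, so at least 5 colors are needed.
One proper 5-coloring: 1=purple, 2=yellow, 3=yellow, 4=purple, 5=blue, 6=green, 7=red. Every edge joins two different colors.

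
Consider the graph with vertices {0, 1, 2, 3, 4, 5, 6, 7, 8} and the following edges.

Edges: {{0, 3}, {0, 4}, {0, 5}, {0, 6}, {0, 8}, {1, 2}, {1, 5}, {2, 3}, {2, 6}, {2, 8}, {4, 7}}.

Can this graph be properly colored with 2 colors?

No

The cycle 1-5-0-6-2-1 has odd length 5, so it cannot be 2-colored; at least 3 colors are needed.
So 2 colors are not enough.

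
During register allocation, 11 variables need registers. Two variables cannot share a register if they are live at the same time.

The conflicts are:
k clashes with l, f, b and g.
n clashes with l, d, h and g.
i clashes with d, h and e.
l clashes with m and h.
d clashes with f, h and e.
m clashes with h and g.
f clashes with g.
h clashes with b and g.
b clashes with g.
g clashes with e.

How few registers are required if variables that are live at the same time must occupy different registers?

k, b, g all conflict with each other, so at least 3 registers are needed.
A valid assignment using 3 registers: k=2, n=3, i=3, l=1, d=1, m=3, f=3, h=2, b=3, g=1, e=2. Each listed conflict is separated.

3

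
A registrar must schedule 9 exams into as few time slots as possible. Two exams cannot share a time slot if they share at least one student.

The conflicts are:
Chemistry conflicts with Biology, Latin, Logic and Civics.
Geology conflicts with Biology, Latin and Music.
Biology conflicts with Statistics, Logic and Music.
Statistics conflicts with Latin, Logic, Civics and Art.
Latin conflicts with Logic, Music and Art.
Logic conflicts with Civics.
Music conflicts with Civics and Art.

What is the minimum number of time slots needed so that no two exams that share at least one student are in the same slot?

Chemistry, Latin, Logic all conflict with each other, so at least 3 time slots are needed.
3 time slots suffice: time slot 1 → {Biology, Latin, Civics}; time slot 2 → {Chemistry, Statistics, Music}; time slot 3 → {Geology, Logic, Art}. No two conflicting exams share a time slot.

3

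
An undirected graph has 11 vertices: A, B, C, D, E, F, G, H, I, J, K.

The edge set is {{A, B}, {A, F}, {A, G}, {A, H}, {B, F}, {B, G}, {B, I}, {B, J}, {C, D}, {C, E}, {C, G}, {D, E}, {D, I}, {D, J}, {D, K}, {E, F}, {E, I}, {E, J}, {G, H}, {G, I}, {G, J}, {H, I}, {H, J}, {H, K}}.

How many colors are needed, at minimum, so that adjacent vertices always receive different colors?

3

C, D, E are pairwise adjacent, so at least 3 colors are needed.
3 colors suffice: color 1 → {D, F, G}; color 2 → {B, E, H}; color 3 → {A, C, I, J, K}. Every edge joins two different colors.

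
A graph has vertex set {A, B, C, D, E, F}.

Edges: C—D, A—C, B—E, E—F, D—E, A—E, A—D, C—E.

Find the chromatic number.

4

A, C, D, E are mutually adjacent (a clique of size 4), so at least 4 colors are needed.
4 colors suffice: color 1 → {E}; color 2 → {B, C, F}; color 3 → {A}; color 4 → {D}. No two adjacent vertices share a color.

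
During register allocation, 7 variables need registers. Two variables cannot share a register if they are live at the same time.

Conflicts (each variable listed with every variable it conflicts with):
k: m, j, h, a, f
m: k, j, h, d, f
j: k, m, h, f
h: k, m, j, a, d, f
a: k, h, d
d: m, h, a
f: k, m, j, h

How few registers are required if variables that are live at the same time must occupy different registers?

k, m, j, h, f all conflict with each other, so at least 5 registers are needed.
Using 5 registers: k=2, m=3, j=4, h=1, a=3, d=2, f=5. Every pair that conflicts lands in different registers.

5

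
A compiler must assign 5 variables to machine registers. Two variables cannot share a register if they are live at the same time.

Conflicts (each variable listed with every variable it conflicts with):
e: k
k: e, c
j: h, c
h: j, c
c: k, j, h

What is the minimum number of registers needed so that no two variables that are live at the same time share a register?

3

j, h, c pairwise conflict, so at least 3 registers are needed.
A valid assignment using 3 registers: e=1, k=2, j=3, h=2, c=1. Each listed conflict is separated.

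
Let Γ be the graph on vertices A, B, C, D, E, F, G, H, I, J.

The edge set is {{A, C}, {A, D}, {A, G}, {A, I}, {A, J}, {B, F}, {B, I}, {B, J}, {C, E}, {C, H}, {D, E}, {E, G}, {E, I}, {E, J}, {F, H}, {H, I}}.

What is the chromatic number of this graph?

2

F and H are adjacent, so at least 2 colors are needed.
A valid assignment using 2 colors: A=1, B=1, C=2, D=2, E=1, F=2, G=2, H=1, I=2, J=2. No two adjacent vertices share a color.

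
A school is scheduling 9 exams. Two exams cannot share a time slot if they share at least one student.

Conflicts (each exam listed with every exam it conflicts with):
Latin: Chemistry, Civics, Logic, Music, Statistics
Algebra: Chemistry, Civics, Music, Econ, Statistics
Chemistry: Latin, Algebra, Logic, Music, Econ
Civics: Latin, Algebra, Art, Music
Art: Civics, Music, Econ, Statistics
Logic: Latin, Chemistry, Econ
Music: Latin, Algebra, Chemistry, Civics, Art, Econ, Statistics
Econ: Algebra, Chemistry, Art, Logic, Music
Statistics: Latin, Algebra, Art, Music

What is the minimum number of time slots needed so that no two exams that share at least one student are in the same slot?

Algebra, Chemistry, Music, Econ pairwise conflict, so at least 4 time slots are needed.
4 time slots suffice: time slot 1 → {Logic, Music}; time slot 2 → {Latin, Algebra, Art}; time slot 3 → {Chemistry, Civics, Statistics}; time slot 4 → {Econ}. No two conflicting exams share a time slot.

4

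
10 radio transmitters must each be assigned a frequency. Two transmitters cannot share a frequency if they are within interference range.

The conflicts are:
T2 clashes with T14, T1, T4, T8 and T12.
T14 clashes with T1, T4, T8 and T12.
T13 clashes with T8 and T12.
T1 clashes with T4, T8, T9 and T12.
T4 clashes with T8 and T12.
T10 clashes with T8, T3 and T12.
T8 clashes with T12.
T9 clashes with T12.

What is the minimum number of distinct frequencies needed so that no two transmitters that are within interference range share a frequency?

T2, T14, T1, T4, T8, T12 all conflict with each other, so at least 6 frequencies are needed.
6 frequencies suffice: frequency 1 → {T3, T12}; frequency 2 → {T8, T9}; frequency 3 → {T13, T1, T10}; frequency 4 → {T2}; frequency 5 → {T14}; frequency 6 → {T4}. No two conflicting transmitters share a frequency.

6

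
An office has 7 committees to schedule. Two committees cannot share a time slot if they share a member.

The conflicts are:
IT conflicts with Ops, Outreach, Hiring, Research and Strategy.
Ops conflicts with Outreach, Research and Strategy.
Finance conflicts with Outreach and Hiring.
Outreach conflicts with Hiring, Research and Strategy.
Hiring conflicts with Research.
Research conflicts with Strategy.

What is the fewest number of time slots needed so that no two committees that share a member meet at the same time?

5

IT, Ops, Outreach, Research, Strategy all conflict with each other, so at least 5 time slots are needed.
5 time slots suffice: IT=2, Ops=5, Finance=2, Outreach=1, Hiring=4, Research=3, Strategy=4. Each listed conflict is separated.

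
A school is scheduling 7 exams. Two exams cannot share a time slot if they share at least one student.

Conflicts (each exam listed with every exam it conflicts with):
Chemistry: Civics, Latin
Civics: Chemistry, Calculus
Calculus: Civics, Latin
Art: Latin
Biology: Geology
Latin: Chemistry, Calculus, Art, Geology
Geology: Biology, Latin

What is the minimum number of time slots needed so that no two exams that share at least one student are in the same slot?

Art and Latin conflict, so at least 2 time slots are needed.
2 time slots suffice: Chemistry=2, Civics=1, Calculus=2, Art=2, Biology=1, Latin=1, Geology=2. No two conflicting exams share a time slot.

2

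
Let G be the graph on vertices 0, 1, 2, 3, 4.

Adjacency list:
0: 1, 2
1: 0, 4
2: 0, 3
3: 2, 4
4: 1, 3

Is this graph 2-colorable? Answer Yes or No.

The cycle 0-1-4-3-2-0 has odd length 5, so it cannot be 2-colored; at least 3 colors are needed.
So 2 colors are not enough.

No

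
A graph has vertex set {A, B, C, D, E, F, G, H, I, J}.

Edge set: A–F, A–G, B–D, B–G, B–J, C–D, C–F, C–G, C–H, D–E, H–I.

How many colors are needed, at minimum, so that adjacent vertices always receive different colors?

2

C and G are adjacent, so at least 2 colors are needed.
A valid assignment using 2 colors: A=red, B=red, C=red, D=blue, E=red, F=blue, G=blue, H=blue, I=red, J=blue. No two adjacent vertices share a color.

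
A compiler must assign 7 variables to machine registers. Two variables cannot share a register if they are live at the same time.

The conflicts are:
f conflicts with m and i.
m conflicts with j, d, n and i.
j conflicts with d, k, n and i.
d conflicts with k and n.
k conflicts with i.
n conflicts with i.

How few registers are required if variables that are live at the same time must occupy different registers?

m, j, n, i all conflict with each other, so at least 4 registers are needed.
4 registers suffice: f=3, m=1, j=3, d=2, k=1, n=4, i=2. Every pair that conflicts lands in different registers.

4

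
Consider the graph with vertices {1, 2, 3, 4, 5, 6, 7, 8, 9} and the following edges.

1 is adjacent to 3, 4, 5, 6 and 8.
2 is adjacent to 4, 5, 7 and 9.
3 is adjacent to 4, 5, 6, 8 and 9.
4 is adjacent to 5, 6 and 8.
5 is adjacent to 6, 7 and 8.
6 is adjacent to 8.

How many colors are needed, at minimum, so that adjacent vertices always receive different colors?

1, 3, 4, 5, 6, 8 are mutually adjacent (a clique of size 6), so at least 6 colors are needed.
6 colors suffice: 1=purple, 2=green, 3=green, 4=blue, 5=red, 6=yellow, 7=blue, 8=orange, 9=red. Every edge joins two different colors.

6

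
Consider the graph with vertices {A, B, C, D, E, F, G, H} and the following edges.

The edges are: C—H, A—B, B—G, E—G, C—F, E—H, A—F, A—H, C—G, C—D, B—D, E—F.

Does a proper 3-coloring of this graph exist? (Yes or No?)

The chromatic number is 3. The cycle G-E-F-A-B-G has odd length 5, so it cannot be 2-colored; at least 3 colors are needed.
A valid assignment using 3 colors: A=red, B=green, C=red, D=blue, E=red, F=blue, G=blue, H=blue.
That is already a proper 3-coloring.

Yes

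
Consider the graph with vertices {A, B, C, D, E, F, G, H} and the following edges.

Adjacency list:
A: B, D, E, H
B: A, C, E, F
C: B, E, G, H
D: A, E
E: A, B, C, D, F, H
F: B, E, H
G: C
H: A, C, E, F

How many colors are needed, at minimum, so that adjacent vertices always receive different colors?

3

C, E, H form a triangle, so at least 3 colors are needed.
3 colors suffice: color 1 → {E, G}; color 2 → {A, C, F}; color 3 → {B, D, H}. Every edge joins two different colors.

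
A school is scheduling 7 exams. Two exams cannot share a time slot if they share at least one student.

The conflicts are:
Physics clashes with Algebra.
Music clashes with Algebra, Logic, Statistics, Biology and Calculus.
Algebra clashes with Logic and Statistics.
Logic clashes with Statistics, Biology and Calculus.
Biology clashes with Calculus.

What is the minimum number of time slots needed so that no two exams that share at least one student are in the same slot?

4

Music, Algebra, Logic, Statistics all conflict with each other, so at least 4 time slots are needed.
4 time slots suffice: time slot 1 → {Physics, Music}; time slot 2 → {Logic}; time slot 3 → {Algebra, Calculus}; time slot 4 → {Statistics, Biology}. No two conflicting exams share a time slot.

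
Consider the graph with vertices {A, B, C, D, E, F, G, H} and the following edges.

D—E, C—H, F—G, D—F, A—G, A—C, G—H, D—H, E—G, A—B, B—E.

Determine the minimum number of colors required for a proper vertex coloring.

2

C and H are adjacent, so at least 2 colors are needed.
2 colors suffice: color 1 → {B, C, D, G}; color 2 → {A, E, F, H}. Every edge joins two different colors.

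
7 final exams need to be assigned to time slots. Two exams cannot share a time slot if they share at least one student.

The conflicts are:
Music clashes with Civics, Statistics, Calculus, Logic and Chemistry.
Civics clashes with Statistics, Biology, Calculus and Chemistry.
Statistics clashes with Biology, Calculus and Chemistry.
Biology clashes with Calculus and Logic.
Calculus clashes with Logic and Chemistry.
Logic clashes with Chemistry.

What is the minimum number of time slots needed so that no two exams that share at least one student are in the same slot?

Music, Civics, Statistics, Calculus, Chemistry pairwise conflict, so at least 5 time slots are needed.
Using 5 time slots: Music=3, Civics=5, Statistics=4, Biology=2, Calculus=1, Logic=4, Chemistry=2. No two conflicting exams share a time slot.

5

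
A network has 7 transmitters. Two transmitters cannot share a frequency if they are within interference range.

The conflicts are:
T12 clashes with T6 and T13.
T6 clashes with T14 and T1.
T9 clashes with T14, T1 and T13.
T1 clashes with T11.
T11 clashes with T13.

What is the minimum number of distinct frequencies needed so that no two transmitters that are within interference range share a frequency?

3

The cycle T13-T9-T1-T6-T12-T13 has odd length 5, so it cannot be 2-colored; at least 3 frequencies are needed.
3 frequencies suffice: frequency 1 → {T14, T1, T13}; frequency 2 → {T6, T9, T11}; frequency 3 → {T12}. No two conflicting transmitters share a frequency.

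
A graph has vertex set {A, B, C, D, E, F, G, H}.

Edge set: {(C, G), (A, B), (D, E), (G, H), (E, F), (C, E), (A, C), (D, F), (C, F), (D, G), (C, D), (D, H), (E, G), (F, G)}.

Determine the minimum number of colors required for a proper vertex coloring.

C, D, E, F, G form a clique, so at least 5 colors are needed.
5 colors suffice: color red → {B, C, H}; color blue → {A, D}; color green → {G}; color yellow → {E}; color purple → {F}. No two adjacent vertices share a color.

5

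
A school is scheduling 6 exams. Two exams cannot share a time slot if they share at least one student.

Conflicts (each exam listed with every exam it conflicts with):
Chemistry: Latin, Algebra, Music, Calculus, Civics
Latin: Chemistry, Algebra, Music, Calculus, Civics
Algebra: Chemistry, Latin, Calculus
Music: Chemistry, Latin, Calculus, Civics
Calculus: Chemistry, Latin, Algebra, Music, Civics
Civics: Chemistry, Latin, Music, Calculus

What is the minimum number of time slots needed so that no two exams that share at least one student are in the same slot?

Chemistry, Latin, Music, Calculus, Civics pairwise conflict, so at least 5 time slots are needed.
5 time slots suffice: time slot 1 → {Chemistry}; time slot 2 → {Latin}; time slot 3 → {Calculus}; time slot 4 → {Algebra, Civics}; time slot 5 → {Music}. No two conflicting exams share a time slot.

5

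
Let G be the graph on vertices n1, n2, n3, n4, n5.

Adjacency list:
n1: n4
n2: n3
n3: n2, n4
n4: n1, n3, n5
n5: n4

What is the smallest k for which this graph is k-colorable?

n4 and n5 are adjacent, so at least 2 colors are needed.
A valid assignment using 2 colors: n1=2, n2=1, n3=2, n4=1, n5=2. No two adjacent vertices share a color.

2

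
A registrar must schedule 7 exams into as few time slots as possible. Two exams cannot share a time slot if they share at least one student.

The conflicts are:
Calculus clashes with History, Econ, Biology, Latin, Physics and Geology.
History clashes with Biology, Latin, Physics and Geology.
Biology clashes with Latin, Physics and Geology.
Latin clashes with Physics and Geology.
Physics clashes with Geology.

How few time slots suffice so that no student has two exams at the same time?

6

Calculus, History, Biology, Latin, Physics, Geology are mutually in conflict, so at least 6 time slots are needed.
A valid assignment using 6 time slots: Calculus=1, History=6, Econ=2, Biology=5, Latin=2, Physics=3, Geology=4. No two conflicting exams share a time slot.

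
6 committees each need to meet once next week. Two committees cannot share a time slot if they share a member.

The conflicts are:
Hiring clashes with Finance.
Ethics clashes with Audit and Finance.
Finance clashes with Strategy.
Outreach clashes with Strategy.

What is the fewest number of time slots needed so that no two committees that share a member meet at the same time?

2

Outreach and Strategy conflict, so at least 2 time slots are needed.
A valid assignment using 2 time slots: Hiring=2, Ethics=2, Audit=1, Finance=1, Outreach=1, Strategy=2. Each listed conflict is separated.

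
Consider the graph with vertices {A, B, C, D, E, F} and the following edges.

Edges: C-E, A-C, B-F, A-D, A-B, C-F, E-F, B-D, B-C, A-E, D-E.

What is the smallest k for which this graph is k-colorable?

3

A, B, C are mutually adjacent, so at least 3 colors are needed.
A valid assignment using 3 colors: A=2, B=3, C=1, D=1, E=3, F=2. Each edge has distinct colors on its endpoints.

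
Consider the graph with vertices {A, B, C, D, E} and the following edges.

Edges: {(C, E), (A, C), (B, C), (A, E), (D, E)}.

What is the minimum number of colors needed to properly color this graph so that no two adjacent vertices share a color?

3

A, C, E are mutually adjacent, so at least 3 colors are needed.
A valid assignment using 3 colors: A=3, B=1, C=2, D=2, E=1. No two adjacent vertices share a color.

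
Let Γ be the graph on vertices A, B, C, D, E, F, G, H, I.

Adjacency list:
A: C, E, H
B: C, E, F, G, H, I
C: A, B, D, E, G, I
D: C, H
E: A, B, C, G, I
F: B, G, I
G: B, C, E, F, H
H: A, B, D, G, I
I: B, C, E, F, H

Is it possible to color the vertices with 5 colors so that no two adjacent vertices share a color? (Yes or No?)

Yes

The chromatic number is 4. B, C, E, I form a clique, so at least 4 colors are needed.
4 colors suffice: color 1 → {C, F, H}; color 2 → {A, B, D}; color 3 → {G, I}; color 4 → {E}.
Since 5 ≥ 4, a proper 5-coloring certainly exists.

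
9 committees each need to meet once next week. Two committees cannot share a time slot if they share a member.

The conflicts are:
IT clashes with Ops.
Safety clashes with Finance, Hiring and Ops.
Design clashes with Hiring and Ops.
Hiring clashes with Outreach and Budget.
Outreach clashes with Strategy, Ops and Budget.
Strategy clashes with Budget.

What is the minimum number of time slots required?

Hiring, Outreach, Budget are mutually in conflict, so at least 3 time slots are needed.
3 time slots suffice: time slot 1 → {IT, Safety, Design, Outreach}; time slot 2 → {Finance, Hiring, Strategy, Ops}; time slot 3 → {Budget}. No two conflicting committees share a time slot.

3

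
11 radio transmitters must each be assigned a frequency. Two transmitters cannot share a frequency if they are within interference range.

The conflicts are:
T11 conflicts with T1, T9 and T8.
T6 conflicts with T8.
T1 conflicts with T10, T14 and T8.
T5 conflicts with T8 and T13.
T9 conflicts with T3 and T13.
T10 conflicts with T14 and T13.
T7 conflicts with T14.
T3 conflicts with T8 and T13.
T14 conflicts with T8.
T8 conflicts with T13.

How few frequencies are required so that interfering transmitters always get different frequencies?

3

T9, T3, T13 pairwise conflict, so at least 3 frequencies are needed.
3 frequencies suffice: frequency 1 → {T9, T10, T7, T8}; frequency 2 → {T11, T6, T14, T13}; frequency 3 → {T1, T5, T3}. Every pair that conflicts lands in different frequencies.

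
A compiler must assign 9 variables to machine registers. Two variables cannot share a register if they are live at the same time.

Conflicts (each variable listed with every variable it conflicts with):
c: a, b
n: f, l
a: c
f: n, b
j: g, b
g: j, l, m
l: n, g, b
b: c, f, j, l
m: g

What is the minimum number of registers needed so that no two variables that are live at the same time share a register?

2

l and b conflict, so at least 2 registers are needed.
2 registers suffice: c=2, n=1, a=1, f=2, j=2, g=1, l=2, b=1, m=2. Each listed conflict is separated.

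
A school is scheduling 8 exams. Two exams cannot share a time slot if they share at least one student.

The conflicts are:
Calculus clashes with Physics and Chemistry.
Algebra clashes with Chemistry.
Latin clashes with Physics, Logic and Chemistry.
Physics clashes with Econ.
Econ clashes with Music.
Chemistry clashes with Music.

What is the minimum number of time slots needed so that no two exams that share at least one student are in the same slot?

The cycle Chemistry-Calculus-Physics-Econ-Music-Chemistry has odd length 5, so it cannot be 2-colored; at least 3 time slots are needed.
3 time slots suffice: time slot 1 → {Physics, Logic, Chemistry}; time slot 2 → {Calculus, Algebra, Latin, Music}; time slot 3 → {Econ}. No two conflicting exams share a time slot.

3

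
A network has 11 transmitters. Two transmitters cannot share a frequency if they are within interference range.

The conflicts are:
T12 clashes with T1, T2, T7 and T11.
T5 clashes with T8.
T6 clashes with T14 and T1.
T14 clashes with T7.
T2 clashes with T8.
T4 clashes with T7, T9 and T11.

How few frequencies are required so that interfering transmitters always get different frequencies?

3

The cycle T14-T7-T12-T1-T6-T14 has odd length 5, so it cannot be 2-colored; at least 3 frequencies are needed.
3 frequencies suffice: frequency 1 → {T12, T14, T4, T8}; frequency 2 → {T5, T1, T2, T7, T9, T11}; frequency 3 → {T6}. No two conflicting transmitters share a frequency.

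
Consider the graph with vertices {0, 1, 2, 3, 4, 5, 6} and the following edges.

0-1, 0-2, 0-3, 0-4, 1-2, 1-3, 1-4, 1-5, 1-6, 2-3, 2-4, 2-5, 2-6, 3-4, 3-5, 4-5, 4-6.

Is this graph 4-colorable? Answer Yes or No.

No

0, 1, 2, 3, 4 are pairwise adjacent (a clique of size 5), so at least 5 colors are needed.
So 4 colors are not enough.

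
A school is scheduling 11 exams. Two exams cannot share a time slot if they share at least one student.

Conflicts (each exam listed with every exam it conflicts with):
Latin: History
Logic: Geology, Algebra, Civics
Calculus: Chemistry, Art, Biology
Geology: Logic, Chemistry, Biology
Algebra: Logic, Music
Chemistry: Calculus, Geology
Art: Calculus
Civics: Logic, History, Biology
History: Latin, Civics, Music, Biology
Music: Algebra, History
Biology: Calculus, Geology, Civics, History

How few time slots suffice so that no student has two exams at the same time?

3

Civics, History, Biology pairwise conflict, so at least 3 time slots are needed.
3 time slots suffice: time slot 1 → {Latin, Logic, Chemistry, Art, Music, Biology}; time slot 2 → {Calculus, Geology, Algebra, History}; time slot 3 → {Civics}. Every pair that conflicts lands in different time slots.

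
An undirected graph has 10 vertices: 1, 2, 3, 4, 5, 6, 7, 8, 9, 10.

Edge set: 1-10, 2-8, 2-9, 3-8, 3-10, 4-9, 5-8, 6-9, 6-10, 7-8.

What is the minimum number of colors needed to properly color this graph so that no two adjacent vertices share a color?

2

7 and 8 are adjacent, so at least 2 colors are needed.
2 colors suffice: 1=b, 2=b, 3=b, 4=b, 5=b, 6=b, 7=b, 8=a, 9=a, 10=a. Each edge has distinct colors on its endpoints.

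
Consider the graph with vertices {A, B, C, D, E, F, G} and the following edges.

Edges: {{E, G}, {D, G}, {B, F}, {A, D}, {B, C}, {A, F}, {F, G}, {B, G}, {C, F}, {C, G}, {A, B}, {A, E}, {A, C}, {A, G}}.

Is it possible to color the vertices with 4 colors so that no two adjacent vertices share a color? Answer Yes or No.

No

A, B, C, F, G are mutually adjacent (a clique of size 5), so at least 5 colors are needed.
So 4 colors are not enough.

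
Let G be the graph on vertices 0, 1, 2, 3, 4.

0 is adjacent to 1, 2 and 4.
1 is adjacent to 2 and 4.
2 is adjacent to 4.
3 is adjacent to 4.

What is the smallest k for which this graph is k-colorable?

0, 1, 2, 4 are pairwise adjacent (a clique of size 4), so at least 4 colors are needed.
A valid assignment using 4 colors: 0=b, 1=d, 2=c, 3=b, 4=a. No two adjacent vertices share a color.

4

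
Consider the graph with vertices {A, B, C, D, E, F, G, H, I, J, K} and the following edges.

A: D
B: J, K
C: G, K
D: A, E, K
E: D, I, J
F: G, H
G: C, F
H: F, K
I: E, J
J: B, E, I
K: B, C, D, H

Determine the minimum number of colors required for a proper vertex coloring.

3

E, I, J are pairwise adjacent, so at least 3 colors are needed.
A valid assignment using 3 colors: A=red, B=blue, C=green, D=blue, E=green, F=red, G=blue, H=blue, I=blue, J=red, K=red. Each edge has distinct colors on its endpoints.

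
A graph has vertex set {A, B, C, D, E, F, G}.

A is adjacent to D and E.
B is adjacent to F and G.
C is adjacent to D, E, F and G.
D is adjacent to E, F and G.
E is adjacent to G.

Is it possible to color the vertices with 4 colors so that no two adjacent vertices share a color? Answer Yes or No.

The chromatic number is 4. C, D, E, G are pairwise adjacent (a clique of size 4), so at least 4 colors are needed.
4 colors suffice: color 1 → {B, D}; color 2 → {A, F, G}; color 3 → {C}; color 4 → {E}.
That is already a proper 4-coloring.

Yes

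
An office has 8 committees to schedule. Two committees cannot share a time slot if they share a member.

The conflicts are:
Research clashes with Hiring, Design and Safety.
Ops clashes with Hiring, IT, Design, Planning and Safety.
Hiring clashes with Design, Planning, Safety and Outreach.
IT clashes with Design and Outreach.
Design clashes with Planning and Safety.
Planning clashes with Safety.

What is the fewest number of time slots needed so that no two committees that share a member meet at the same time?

Ops, Hiring, Design, Planning, Safety all conflict with each other, so at least 5 time slots are needed.
5 time slots suffice: time slot 1 → {Design, Outreach}; time slot 2 → {Hiring, IT}; time slot 3 → {Safety}; time slot 4 → {Research, Ops}; time slot 5 → {Planning}. Each listed conflict is separated.

5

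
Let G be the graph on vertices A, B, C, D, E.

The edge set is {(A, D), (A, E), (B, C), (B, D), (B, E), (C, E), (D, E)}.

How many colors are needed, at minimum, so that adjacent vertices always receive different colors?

B, C, E form a triangle, so at least 3 colors are needed.
3 colors suffice: color red → {E}; color blue → {A, B}; color green → {C, D}. Each edge has distinct colors on its endpoints.

3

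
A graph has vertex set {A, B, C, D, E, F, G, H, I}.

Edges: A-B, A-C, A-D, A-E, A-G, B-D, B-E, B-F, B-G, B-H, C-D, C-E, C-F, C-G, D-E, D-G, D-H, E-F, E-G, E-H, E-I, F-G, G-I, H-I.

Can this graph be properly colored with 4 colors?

No

A, C, D, E, G are mutually adjacent (a clique of size 5), so at least 5 colors are needed.
So 4 colors are not enough.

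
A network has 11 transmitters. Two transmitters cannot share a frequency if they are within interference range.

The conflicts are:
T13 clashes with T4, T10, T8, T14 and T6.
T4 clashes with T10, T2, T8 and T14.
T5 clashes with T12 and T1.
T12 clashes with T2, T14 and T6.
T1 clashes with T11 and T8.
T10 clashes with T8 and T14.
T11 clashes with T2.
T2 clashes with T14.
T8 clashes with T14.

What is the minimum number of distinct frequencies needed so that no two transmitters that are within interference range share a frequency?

T13, T4, T10, T8, T14 pairwise conflict, so at least 5 frequencies are needed.
A valid assignment using 5 frequencies: T13=2, T4=4, T5=2, T12=3, T1=1, T10=5, T11=3, T2=2, T8=3, T14=1, T6=1. Every pair that conflicts lands in different frequencies.

5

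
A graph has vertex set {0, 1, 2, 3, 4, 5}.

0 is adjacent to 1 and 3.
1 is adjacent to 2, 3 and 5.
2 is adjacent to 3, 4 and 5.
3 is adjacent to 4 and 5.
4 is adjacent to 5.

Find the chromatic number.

4

1, 2, 3, 5 are pairwise adjacent (a clique of size 4), so at least 4 colors are needed.
A valid assignment using 4 colors: 0=c, 1=b, 2=d, 3=a, 4=b, 5=c. No two adjacent vertices share a color.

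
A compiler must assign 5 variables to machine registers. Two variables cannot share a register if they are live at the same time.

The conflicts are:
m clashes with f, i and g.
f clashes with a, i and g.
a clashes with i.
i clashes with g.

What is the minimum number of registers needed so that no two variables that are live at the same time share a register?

m, f, i, g all conflict with each other, so at least 4 registers are needed.
4 registers suffice: m=4, f=1, a=3, i=2, g=3. No two conflicting variables share a register.

4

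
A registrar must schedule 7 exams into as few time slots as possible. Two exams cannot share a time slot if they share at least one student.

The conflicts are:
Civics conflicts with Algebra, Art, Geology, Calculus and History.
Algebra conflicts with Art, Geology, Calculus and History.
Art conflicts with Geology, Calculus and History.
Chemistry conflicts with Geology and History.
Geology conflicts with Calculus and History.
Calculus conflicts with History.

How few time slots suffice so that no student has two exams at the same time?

Civics, Algebra, Art, Geology, Calculus, History all conflict with each other, so at least 6 time slots are needed.
6 time slots suffice: time slot 1 → {History}; time slot 2 → {Geology}; time slot 3 → {Algebra, Chemistry}; time slot 4 → {Civics}; time slot 5 → {Calculus}; time slot 6 → {Art}. Every pair that conflicts lands in different time slots.

6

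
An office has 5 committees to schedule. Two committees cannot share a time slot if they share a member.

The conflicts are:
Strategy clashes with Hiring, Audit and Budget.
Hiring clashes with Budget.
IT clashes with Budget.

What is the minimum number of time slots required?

3

Strategy, Hiring, Budget are mutually in conflict, so at least 3 time slots are needed.
3 time slots suffice: time slot 1 → {Audit, Budget}; time slot 2 → {Strategy, IT}; time slot 3 → {Hiring}. Every pair that conflicts lands in different time slots.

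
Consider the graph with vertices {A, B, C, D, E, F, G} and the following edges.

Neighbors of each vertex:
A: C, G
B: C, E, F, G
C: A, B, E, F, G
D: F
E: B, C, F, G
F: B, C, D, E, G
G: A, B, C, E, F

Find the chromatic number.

5

B, C, E, F, G are pairwise adjacent (a clique of size 5), so at least 5 colors are needed.
A valid assignment using 5 colors: A=2, B=5, C=3, D=1, E=4, F=2, G=1. Each edge has distinct colors on its endpoints.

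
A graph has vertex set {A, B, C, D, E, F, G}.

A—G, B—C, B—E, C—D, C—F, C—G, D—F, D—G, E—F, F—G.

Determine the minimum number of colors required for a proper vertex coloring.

C, D, F, G are pairwise adjacent (a clique of size 4), so at least 4 colors are needed.
4 colors suffice: color 1 → {E, G}; color 2 → {A, C}; color 3 → {B, F}; color 4 → {D}. Each edge has distinct colors on its endpoints.

4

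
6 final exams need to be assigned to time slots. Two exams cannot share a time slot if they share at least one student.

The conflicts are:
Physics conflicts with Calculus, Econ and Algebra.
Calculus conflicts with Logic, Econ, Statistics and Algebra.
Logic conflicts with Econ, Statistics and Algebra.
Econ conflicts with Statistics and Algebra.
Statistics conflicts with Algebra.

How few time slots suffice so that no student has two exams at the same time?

Calculus, Logic, Econ, Statistics, Algebra pairwise conflict, so at least 5 time slots are needed.
Using 5 time slots: Physics=4, Calculus=2, Logic=5, Econ=1, Statistics=4, Algebra=3. Every pair that conflicts lands in different time slots.

5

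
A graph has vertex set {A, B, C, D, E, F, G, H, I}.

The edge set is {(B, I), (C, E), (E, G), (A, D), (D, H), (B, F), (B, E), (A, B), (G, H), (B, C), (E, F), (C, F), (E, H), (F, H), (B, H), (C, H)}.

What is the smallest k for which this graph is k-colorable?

B, C, E, F, H are pairwise adjacent (a clique of size 5), so at least 5 colors are needed.
5 colors suffice: color red → {A, H, I}; color blue → {B, D, G}; color green → {E}; color yellow → {F}; color purple → {C}. Each edge has distinct colors on its endpoints.

5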